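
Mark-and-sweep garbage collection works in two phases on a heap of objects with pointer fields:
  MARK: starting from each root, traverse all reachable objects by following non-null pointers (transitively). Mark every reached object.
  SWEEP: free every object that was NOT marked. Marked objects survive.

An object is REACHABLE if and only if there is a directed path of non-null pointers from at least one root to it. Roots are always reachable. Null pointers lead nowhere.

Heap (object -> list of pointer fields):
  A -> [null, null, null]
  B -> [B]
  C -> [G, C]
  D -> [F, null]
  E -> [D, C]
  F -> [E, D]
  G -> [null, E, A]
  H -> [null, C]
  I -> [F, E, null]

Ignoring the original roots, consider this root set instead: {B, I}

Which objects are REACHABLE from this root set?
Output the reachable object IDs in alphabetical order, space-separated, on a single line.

Roots: B I
Mark B: refs=B, marked=B
Mark I: refs=F E null, marked=B I
Mark F: refs=E D, marked=B F I
Mark E: refs=D C, marked=B E F I
Mark D: refs=F null, marked=B D E F I
Mark C: refs=G C, marked=B C D E F I
Mark G: refs=null E A, marked=B C D E F G I
Mark A: refs=null null null, marked=A B C D E F G I
Unmarked (collected): H

Answer: A B C D E F G I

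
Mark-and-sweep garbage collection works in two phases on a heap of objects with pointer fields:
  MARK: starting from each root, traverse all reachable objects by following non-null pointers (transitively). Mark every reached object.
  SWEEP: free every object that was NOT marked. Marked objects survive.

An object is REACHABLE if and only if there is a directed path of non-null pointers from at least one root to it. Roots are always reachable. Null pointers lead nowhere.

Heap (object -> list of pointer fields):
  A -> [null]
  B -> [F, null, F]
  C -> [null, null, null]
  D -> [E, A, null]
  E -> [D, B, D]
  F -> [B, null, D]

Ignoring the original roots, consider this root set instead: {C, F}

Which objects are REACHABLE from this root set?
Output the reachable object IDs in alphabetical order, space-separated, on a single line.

Roots: C F
Mark C: refs=null null null, marked=C
Mark F: refs=B null D, marked=C F
Mark B: refs=F null F, marked=B C F
Mark D: refs=E A null, marked=B C D F
Mark E: refs=D B D, marked=B C D E F
Mark A: refs=null, marked=A B C D E F
Unmarked (collected): (none)

Answer: A B C D E F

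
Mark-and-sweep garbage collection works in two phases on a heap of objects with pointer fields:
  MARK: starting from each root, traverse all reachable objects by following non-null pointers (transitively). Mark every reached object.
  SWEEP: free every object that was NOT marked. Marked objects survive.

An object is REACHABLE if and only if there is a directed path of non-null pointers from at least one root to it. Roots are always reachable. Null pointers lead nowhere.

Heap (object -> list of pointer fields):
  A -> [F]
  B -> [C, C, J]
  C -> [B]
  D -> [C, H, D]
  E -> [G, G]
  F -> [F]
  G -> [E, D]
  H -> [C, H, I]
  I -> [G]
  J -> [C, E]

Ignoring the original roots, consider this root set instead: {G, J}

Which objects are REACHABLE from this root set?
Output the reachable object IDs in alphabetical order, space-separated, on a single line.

Answer: B C D E G H I J

Derivation:
Roots: G J
Mark G: refs=E D, marked=G
Mark J: refs=C E, marked=G J
Mark E: refs=G G, marked=E G J
Mark D: refs=C H D, marked=D E G J
Mark C: refs=B, marked=C D E G J
Mark H: refs=C H I, marked=C D E G H J
Mark B: refs=C C J, marked=B C D E G H J
Mark I: refs=G, marked=B C D E G H I J
Unmarked (collected): A F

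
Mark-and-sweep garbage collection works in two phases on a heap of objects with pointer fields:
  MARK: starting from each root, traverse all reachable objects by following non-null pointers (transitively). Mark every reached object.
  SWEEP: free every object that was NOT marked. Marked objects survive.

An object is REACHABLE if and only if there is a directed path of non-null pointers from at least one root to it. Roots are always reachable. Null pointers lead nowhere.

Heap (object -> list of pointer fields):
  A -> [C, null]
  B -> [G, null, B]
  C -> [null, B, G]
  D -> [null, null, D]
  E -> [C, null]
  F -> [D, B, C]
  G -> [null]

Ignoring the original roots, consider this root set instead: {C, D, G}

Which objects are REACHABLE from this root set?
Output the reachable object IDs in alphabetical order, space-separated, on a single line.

Answer: B C D G

Derivation:
Roots: C D G
Mark C: refs=null B G, marked=C
Mark D: refs=null null D, marked=C D
Mark G: refs=null, marked=C D G
Mark B: refs=G null B, marked=B C D G
Unmarked (collected): A E F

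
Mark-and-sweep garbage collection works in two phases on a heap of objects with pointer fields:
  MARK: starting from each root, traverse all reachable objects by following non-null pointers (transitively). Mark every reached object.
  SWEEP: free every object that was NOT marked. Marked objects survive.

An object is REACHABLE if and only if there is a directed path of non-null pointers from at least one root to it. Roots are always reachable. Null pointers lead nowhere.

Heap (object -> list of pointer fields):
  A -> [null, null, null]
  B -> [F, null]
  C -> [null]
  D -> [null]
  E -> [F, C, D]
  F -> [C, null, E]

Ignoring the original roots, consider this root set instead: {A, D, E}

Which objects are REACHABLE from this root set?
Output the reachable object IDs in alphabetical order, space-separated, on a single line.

Roots: A D E
Mark A: refs=null null null, marked=A
Mark D: refs=null, marked=A D
Mark E: refs=F C D, marked=A D E
Mark F: refs=C null E, marked=A D E F
Mark C: refs=null, marked=A C D E F
Unmarked (collected): B

Answer: A C D E F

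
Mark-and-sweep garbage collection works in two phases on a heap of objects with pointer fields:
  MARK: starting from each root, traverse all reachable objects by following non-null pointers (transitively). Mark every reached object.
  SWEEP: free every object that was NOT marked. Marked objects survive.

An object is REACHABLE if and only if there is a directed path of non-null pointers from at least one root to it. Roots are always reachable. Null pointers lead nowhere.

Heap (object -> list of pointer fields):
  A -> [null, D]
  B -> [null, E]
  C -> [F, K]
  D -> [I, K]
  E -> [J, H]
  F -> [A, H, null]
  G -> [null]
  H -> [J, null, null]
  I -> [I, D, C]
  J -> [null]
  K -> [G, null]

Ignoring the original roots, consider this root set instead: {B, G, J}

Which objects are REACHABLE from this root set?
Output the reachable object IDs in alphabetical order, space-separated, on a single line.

Answer: B E G H J

Derivation:
Roots: B G J
Mark B: refs=null E, marked=B
Mark G: refs=null, marked=B G
Mark J: refs=null, marked=B G J
Mark E: refs=J H, marked=B E G J
Mark H: refs=J null null, marked=B E G H J
Unmarked (collected): A C D F I K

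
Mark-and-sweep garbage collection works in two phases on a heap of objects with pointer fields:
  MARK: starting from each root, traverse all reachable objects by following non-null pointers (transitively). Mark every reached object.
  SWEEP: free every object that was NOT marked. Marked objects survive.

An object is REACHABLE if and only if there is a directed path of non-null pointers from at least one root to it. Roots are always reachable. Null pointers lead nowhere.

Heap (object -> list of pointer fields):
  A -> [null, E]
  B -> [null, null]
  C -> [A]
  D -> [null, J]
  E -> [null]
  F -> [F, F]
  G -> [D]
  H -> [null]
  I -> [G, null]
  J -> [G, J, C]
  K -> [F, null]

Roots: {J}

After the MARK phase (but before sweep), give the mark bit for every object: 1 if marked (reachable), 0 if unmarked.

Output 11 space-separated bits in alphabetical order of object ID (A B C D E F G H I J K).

Answer: 1 0 1 1 1 0 1 0 0 1 0

Derivation:
Roots: J
Mark J: refs=G J C, marked=J
Mark G: refs=D, marked=G J
Mark C: refs=A, marked=C G J
Mark D: refs=null J, marked=C D G J
Mark A: refs=null E, marked=A C D G J
Mark E: refs=null, marked=A C D E G J
Unmarked (collected): B F H I K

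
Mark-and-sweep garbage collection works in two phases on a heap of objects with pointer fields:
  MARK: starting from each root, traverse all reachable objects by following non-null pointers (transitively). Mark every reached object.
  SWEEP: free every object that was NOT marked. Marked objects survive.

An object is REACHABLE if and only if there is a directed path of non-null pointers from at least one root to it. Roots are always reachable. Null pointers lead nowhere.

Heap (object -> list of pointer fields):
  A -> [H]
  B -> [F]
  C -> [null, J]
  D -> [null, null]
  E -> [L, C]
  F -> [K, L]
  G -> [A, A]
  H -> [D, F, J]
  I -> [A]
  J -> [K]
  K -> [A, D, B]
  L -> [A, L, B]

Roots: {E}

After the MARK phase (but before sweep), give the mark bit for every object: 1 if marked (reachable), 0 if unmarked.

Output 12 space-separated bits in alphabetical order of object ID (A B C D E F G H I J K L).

Answer: 1 1 1 1 1 1 0 1 0 1 1 1

Derivation:
Roots: E
Mark E: refs=L C, marked=E
Mark L: refs=A L B, marked=E L
Mark C: refs=null J, marked=C E L
Mark A: refs=H, marked=A C E L
Mark B: refs=F, marked=A B C E L
Mark J: refs=K, marked=A B C E J L
Mark H: refs=D F J, marked=A B C E H J L
Mark F: refs=K L, marked=A B C E F H J L
Mark K: refs=A D B, marked=A B C E F H J K L
Mark D: refs=null null, marked=A B C D E F H J K L
Unmarked (collected): G I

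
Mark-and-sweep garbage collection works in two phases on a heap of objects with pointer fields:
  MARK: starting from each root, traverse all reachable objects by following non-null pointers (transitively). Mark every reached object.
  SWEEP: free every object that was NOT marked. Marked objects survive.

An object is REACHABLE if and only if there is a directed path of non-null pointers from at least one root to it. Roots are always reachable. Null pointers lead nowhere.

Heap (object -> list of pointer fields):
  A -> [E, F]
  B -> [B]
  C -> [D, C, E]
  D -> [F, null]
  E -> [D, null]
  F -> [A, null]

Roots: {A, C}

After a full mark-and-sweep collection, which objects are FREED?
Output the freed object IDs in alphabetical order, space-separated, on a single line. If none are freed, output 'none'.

Roots: A C
Mark A: refs=E F, marked=A
Mark C: refs=D C E, marked=A C
Mark E: refs=D null, marked=A C E
Mark F: refs=A null, marked=A C E F
Mark D: refs=F null, marked=A C D E F
Unmarked (collected): B

Answer: B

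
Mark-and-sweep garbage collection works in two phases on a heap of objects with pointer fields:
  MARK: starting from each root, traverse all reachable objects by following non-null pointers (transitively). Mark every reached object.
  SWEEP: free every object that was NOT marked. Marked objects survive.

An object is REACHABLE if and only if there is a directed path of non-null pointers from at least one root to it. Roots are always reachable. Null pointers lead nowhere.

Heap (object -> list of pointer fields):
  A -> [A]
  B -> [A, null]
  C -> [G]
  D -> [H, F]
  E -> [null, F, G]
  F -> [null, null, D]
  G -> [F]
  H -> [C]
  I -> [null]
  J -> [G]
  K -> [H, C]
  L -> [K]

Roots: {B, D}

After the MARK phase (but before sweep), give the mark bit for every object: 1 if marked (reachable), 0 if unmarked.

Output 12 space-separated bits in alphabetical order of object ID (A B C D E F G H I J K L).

Roots: B D
Mark B: refs=A null, marked=B
Mark D: refs=H F, marked=B D
Mark A: refs=A, marked=A B D
Mark H: refs=C, marked=A B D H
Mark F: refs=null null D, marked=A B D F H
Mark C: refs=G, marked=A B C D F H
Mark G: refs=F, marked=A B C D F G H
Unmarked (collected): E I J K L

Answer: 1 1 1 1 0 1 1 1 0 0 0 0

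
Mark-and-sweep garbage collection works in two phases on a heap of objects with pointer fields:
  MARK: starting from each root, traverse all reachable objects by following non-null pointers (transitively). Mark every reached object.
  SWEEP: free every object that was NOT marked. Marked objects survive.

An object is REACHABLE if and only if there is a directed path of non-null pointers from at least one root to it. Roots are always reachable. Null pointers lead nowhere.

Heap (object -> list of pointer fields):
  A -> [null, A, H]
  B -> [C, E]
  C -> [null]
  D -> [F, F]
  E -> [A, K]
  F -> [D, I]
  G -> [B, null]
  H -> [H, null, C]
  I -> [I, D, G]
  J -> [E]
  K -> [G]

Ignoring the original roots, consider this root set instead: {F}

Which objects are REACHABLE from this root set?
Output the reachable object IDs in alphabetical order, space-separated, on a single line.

Answer: A B C D E F G H I K

Derivation:
Roots: F
Mark F: refs=D I, marked=F
Mark D: refs=F F, marked=D F
Mark I: refs=I D G, marked=D F I
Mark G: refs=B null, marked=D F G I
Mark B: refs=C E, marked=B D F G I
Mark C: refs=null, marked=B C D F G I
Mark E: refs=A K, marked=B C D E F G I
Mark A: refs=null A H, marked=A B C D E F G I
Mark K: refs=G, marked=A B C D E F G I K
Mark H: refs=H null C, marked=A B C D E F G H I K
Unmarked (collected): J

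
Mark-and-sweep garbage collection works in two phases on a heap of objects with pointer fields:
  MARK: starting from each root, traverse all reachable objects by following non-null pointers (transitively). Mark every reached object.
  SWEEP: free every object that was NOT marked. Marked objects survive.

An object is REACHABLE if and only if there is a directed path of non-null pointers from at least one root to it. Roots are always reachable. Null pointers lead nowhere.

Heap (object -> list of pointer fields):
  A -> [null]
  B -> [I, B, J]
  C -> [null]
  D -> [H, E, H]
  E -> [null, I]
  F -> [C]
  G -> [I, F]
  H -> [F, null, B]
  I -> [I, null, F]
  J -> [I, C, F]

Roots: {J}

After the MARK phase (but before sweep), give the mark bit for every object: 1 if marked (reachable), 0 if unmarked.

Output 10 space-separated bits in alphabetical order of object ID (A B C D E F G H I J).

Answer: 0 0 1 0 0 1 0 0 1 1

Derivation:
Roots: J
Mark J: refs=I C F, marked=J
Mark I: refs=I null F, marked=I J
Mark C: refs=null, marked=C I J
Mark F: refs=C, marked=C F I J
Unmarked (collected): A B D E G H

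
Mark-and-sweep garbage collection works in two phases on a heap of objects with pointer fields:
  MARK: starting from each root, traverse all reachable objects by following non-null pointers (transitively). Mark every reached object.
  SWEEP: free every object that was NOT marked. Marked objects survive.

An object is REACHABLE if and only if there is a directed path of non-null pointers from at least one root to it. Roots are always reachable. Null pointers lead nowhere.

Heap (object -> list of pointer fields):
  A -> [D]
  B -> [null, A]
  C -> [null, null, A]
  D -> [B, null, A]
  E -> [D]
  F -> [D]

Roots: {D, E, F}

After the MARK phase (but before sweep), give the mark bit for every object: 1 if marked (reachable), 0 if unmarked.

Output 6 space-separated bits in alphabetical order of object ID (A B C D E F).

Roots: D E F
Mark D: refs=B null A, marked=D
Mark E: refs=D, marked=D E
Mark F: refs=D, marked=D E F
Mark B: refs=null A, marked=B D E F
Mark A: refs=D, marked=A B D E F
Unmarked (collected): C

Answer: 1 1 0 1 1 1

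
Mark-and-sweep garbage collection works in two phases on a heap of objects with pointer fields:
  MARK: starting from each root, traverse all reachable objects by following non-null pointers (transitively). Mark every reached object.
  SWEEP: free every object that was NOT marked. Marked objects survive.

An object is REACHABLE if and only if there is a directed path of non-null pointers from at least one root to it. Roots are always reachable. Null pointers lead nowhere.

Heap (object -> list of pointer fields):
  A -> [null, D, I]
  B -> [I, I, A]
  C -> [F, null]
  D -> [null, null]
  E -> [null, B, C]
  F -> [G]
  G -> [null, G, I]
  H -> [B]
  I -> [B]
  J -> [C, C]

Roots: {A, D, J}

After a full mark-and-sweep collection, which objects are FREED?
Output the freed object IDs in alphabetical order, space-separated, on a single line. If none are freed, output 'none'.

Roots: A D J
Mark A: refs=null D I, marked=A
Mark D: refs=null null, marked=A D
Mark J: refs=C C, marked=A D J
Mark I: refs=B, marked=A D I J
Mark C: refs=F null, marked=A C D I J
Mark B: refs=I I A, marked=A B C D I J
Mark F: refs=G, marked=A B C D F I J
Mark G: refs=null G I, marked=A B C D F G I J
Unmarked (collected): E H

Answer: E H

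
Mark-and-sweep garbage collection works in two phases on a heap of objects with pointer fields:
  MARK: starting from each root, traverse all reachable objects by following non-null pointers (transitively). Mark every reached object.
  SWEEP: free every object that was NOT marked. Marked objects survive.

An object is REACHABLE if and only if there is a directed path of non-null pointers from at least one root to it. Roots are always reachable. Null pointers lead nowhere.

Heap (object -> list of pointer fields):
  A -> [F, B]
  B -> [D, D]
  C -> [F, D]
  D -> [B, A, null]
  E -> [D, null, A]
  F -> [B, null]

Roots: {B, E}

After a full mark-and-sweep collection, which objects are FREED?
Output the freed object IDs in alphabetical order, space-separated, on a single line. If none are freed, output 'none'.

Answer: C

Derivation:
Roots: B E
Mark B: refs=D D, marked=B
Mark E: refs=D null A, marked=B E
Mark D: refs=B A null, marked=B D E
Mark A: refs=F B, marked=A B D E
Mark F: refs=B null, marked=A B D E F
Unmarked (collected): C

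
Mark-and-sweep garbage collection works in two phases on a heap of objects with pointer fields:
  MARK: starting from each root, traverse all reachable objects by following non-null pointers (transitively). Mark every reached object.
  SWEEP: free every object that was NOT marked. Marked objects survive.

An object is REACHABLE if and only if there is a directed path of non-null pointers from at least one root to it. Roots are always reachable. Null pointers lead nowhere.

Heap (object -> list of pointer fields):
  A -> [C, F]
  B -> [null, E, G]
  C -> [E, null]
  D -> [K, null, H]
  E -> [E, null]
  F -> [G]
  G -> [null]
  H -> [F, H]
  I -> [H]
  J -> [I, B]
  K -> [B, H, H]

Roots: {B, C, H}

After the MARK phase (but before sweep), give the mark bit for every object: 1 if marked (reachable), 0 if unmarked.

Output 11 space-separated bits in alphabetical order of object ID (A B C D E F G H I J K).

Roots: B C H
Mark B: refs=null E G, marked=B
Mark C: refs=E null, marked=B C
Mark H: refs=F H, marked=B C H
Mark E: refs=E null, marked=B C E H
Mark G: refs=null, marked=B C E G H
Mark F: refs=G, marked=B C E F G H
Unmarked (collected): A D I J K

Answer: 0 1 1 0 1 1 1 1 0 0 0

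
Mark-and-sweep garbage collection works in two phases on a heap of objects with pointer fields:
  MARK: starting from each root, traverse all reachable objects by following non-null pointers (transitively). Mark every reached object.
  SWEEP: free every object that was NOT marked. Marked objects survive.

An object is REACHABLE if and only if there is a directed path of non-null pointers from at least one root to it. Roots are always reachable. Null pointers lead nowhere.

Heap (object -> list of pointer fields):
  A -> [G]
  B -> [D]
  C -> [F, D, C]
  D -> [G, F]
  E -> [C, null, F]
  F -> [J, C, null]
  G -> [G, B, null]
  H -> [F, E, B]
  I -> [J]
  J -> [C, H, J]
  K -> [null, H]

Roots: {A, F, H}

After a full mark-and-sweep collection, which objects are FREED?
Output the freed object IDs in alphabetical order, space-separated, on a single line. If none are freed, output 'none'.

Answer: I K

Derivation:
Roots: A F H
Mark A: refs=G, marked=A
Mark F: refs=J C null, marked=A F
Mark H: refs=F E B, marked=A F H
Mark G: refs=G B null, marked=A F G H
Mark J: refs=C H J, marked=A F G H J
Mark C: refs=F D C, marked=A C F G H J
Mark E: refs=C null F, marked=A C E F G H J
Mark B: refs=D, marked=A B C E F G H J
Mark D: refs=G F, marked=A B C D E F G H J
Unmarked (collected): I K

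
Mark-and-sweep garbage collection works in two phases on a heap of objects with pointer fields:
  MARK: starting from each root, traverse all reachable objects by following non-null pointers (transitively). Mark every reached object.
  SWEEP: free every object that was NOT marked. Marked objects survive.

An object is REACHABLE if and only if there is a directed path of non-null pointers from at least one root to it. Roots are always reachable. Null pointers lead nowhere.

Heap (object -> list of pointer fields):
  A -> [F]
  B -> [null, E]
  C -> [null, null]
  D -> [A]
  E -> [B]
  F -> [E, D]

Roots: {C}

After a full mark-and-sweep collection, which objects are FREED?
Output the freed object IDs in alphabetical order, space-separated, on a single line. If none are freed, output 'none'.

Roots: C
Mark C: refs=null null, marked=C
Unmarked (collected): A B D E F

Answer: A B D E F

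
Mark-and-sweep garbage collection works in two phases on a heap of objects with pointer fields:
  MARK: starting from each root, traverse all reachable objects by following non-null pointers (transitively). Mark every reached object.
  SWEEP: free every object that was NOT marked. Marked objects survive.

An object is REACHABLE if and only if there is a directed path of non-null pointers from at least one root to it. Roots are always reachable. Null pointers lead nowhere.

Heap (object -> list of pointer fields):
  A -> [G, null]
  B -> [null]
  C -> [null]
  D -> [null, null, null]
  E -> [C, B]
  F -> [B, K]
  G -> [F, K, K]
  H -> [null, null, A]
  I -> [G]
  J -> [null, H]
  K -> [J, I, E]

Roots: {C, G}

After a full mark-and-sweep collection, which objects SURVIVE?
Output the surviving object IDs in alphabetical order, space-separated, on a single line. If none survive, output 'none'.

Roots: C G
Mark C: refs=null, marked=C
Mark G: refs=F K K, marked=C G
Mark F: refs=B K, marked=C F G
Mark K: refs=J I E, marked=C F G K
Mark B: refs=null, marked=B C F G K
Mark J: refs=null H, marked=B C F G J K
Mark I: refs=G, marked=B C F G I J K
Mark E: refs=C B, marked=B C E F G I J K
Mark H: refs=null null A, marked=B C E F G H I J K
Mark A: refs=G null, marked=A B C E F G H I J K
Unmarked (collected): D

Answer: A B C E F G H I J K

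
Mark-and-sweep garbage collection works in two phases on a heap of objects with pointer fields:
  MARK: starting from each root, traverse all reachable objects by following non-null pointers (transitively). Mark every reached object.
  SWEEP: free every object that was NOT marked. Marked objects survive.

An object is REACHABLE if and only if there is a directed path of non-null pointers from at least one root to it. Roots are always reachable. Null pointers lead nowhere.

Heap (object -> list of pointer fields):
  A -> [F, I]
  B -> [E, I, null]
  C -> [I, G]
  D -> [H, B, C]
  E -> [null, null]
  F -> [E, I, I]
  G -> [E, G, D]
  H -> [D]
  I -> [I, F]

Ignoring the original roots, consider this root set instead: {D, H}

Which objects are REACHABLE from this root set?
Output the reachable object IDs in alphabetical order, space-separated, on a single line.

Roots: D H
Mark D: refs=H B C, marked=D
Mark H: refs=D, marked=D H
Mark B: refs=E I null, marked=B D H
Mark C: refs=I G, marked=B C D H
Mark E: refs=null null, marked=B C D E H
Mark I: refs=I F, marked=B C D E H I
Mark G: refs=E G D, marked=B C D E G H I
Mark F: refs=E I I, marked=B C D E F G H I
Unmarked (collected): A

Answer: B C D E F G H I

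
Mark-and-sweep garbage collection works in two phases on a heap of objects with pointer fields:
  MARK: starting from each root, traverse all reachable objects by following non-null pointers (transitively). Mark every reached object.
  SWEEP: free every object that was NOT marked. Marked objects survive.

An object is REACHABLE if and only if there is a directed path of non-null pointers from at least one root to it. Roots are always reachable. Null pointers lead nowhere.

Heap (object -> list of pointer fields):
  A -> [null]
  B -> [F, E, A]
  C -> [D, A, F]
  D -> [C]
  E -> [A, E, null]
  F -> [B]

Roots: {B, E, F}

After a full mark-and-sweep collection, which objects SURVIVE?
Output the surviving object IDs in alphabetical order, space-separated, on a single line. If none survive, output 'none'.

Roots: B E F
Mark B: refs=F E A, marked=B
Mark E: refs=A E null, marked=B E
Mark F: refs=B, marked=B E F
Mark A: refs=null, marked=A B E F
Unmarked (collected): C D

Answer: A B E F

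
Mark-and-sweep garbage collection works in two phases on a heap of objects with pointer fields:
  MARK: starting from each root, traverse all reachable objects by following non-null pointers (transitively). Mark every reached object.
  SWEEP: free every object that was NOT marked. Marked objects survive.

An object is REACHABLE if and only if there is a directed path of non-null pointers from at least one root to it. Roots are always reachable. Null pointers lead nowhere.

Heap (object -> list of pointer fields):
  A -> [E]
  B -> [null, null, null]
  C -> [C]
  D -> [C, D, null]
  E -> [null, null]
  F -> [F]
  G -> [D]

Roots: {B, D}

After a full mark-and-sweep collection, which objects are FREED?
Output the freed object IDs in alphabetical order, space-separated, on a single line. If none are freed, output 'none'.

Answer: A E F G

Derivation:
Roots: B D
Mark B: refs=null null null, marked=B
Mark D: refs=C D null, marked=B D
Mark C: refs=C, marked=B C D
Unmarked (collected): A E F G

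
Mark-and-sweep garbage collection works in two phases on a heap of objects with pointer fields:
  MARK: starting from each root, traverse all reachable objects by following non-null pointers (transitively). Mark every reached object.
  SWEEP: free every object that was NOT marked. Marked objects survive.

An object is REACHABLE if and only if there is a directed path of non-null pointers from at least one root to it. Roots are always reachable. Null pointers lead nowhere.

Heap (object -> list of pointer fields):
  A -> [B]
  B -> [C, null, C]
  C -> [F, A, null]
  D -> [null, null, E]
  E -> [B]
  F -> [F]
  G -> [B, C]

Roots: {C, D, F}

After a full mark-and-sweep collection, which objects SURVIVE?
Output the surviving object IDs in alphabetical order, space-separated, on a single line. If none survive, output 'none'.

Answer: A B C D E F

Derivation:
Roots: C D F
Mark C: refs=F A null, marked=C
Mark D: refs=null null E, marked=C D
Mark F: refs=F, marked=C D F
Mark A: refs=B, marked=A C D F
Mark E: refs=B, marked=A C D E F
Mark B: refs=C null C, marked=A B C D E F
Unmarked (collected): G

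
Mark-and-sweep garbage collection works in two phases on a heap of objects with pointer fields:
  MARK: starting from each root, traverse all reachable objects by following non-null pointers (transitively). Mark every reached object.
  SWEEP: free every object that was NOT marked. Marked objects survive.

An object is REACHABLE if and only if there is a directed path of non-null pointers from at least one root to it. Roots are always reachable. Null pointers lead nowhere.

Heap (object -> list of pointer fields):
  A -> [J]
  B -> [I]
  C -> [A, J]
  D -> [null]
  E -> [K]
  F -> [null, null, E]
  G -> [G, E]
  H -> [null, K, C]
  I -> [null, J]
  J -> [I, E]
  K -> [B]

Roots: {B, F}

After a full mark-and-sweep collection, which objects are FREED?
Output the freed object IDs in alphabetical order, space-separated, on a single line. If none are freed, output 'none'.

Answer: A C D G H

Derivation:
Roots: B F
Mark B: refs=I, marked=B
Mark F: refs=null null E, marked=B F
Mark I: refs=null J, marked=B F I
Mark E: refs=K, marked=B E F I
Mark J: refs=I E, marked=B E F I J
Mark K: refs=B, marked=B E F I J K
Unmarked (collected): A C D G H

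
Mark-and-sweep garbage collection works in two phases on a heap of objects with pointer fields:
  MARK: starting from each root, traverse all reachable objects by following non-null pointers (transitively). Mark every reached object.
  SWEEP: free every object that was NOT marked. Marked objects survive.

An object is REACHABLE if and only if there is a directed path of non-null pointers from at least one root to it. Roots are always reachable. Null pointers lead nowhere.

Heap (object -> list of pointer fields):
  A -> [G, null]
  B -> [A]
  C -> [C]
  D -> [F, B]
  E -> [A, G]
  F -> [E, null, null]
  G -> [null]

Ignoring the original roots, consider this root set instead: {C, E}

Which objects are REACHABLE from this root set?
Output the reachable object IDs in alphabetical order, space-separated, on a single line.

Roots: C E
Mark C: refs=C, marked=C
Mark E: refs=A G, marked=C E
Mark A: refs=G null, marked=A C E
Mark G: refs=null, marked=A C E G
Unmarked (collected): B D F

Answer: A C E G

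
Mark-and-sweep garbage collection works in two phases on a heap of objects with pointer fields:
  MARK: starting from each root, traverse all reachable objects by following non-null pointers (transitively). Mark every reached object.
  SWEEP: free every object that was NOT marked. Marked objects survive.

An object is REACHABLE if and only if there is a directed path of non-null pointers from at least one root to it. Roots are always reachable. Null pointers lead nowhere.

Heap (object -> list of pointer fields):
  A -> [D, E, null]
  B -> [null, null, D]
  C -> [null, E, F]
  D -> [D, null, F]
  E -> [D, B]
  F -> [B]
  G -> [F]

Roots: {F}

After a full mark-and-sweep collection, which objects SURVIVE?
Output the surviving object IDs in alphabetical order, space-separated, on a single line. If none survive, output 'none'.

Roots: F
Mark F: refs=B, marked=F
Mark B: refs=null null D, marked=B F
Mark D: refs=D null F, marked=B D F
Unmarked (collected): A C E G

Answer: B D F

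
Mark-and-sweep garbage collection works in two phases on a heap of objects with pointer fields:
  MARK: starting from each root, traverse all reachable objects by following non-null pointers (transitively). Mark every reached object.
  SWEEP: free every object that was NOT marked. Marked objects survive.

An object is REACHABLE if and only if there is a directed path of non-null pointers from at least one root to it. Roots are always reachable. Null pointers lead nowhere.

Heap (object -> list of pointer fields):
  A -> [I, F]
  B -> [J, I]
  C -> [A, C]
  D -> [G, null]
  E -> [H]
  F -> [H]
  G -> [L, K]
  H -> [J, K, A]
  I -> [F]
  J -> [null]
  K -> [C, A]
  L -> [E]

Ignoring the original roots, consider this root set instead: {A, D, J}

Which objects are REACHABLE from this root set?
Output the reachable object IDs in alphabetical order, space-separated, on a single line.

Roots: A D J
Mark A: refs=I F, marked=A
Mark D: refs=G null, marked=A D
Mark J: refs=null, marked=A D J
Mark I: refs=F, marked=A D I J
Mark F: refs=H, marked=A D F I J
Mark G: refs=L K, marked=A D F G I J
Mark H: refs=J K A, marked=A D F G H I J
Mark L: refs=E, marked=A D F G H I J L
Mark K: refs=C A, marked=A D F G H I J K L
Mark E: refs=H, marked=A D E F G H I J K L
Mark C: refs=A C, marked=A C D E F G H I J K L
Unmarked (collected): B

Answer: A C D E F G H I J K L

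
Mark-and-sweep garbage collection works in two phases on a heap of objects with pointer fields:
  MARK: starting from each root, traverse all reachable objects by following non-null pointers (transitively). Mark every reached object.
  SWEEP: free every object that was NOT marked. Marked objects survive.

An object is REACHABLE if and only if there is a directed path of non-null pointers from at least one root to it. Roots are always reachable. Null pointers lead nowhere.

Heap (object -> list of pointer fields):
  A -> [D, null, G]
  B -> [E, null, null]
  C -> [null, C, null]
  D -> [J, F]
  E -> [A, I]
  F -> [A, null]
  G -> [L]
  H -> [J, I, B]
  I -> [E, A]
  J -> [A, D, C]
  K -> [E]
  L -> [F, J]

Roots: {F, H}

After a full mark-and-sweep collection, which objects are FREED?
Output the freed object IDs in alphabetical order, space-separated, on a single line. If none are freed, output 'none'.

Roots: F H
Mark F: refs=A null, marked=F
Mark H: refs=J I B, marked=F H
Mark A: refs=D null G, marked=A F H
Mark J: refs=A D C, marked=A F H J
Mark I: refs=E A, marked=A F H I J
Mark B: refs=E null null, marked=A B F H I J
Mark D: refs=J F, marked=A B D F H I J
Mark G: refs=L, marked=A B D F G H I J
Mark C: refs=null C null, marked=A B C D F G H I J
Mark E: refs=A I, marked=A B C D E F G H I J
Mark L: refs=F J, marked=A B C D E F G H I J L
Unmarked (collected): K

Answer: K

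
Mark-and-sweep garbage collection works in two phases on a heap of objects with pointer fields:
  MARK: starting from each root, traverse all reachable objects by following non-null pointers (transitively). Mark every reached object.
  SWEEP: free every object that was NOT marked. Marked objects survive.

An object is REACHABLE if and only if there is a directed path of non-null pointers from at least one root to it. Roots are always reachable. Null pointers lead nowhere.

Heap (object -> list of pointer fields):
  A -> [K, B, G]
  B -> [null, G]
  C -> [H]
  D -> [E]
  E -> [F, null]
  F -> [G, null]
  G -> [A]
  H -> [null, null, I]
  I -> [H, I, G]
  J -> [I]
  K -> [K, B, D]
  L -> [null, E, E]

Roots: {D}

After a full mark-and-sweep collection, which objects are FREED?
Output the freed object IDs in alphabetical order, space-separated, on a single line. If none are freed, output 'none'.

Answer: C H I J L

Derivation:
Roots: D
Mark D: refs=E, marked=D
Mark E: refs=F null, marked=D E
Mark F: refs=G null, marked=D E F
Mark G: refs=A, marked=D E F G
Mark A: refs=K B G, marked=A D E F G
Mark K: refs=K B D, marked=A D E F G K
Mark B: refs=null G, marked=A B D E F G K
Unmarked (collected): C H I J L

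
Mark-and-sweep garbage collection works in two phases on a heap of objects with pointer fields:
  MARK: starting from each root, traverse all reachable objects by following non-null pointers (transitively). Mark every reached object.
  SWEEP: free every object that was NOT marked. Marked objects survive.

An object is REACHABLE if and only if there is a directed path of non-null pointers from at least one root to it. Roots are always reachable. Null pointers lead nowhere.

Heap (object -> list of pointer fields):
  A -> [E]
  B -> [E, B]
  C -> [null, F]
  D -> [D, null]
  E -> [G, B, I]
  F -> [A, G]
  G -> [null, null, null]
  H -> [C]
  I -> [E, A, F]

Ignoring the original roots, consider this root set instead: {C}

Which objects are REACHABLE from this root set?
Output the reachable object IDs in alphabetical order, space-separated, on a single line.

Answer: A B C E F G I

Derivation:
Roots: C
Mark C: refs=null F, marked=C
Mark F: refs=A G, marked=C F
Mark A: refs=E, marked=A C F
Mark G: refs=null null null, marked=A C F G
Mark E: refs=G B I, marked=A C E F G
Mark B: refs=E B, marked=A B C E F G
Mark I: refs=E A F, marked=A B C E F G I
Unmarked (collected): D H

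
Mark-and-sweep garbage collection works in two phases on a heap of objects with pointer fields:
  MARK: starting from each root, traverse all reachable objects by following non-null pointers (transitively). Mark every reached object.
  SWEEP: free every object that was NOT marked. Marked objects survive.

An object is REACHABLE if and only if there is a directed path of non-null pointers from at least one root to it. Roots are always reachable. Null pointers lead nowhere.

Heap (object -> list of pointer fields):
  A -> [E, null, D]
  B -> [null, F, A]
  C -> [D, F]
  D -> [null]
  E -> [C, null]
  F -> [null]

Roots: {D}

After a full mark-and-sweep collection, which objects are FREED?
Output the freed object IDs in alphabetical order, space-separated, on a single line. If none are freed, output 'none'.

Roots: D
Mark D: refs=null, marked=D
Unmarked (collected): A B C E F

Answer: A B C E F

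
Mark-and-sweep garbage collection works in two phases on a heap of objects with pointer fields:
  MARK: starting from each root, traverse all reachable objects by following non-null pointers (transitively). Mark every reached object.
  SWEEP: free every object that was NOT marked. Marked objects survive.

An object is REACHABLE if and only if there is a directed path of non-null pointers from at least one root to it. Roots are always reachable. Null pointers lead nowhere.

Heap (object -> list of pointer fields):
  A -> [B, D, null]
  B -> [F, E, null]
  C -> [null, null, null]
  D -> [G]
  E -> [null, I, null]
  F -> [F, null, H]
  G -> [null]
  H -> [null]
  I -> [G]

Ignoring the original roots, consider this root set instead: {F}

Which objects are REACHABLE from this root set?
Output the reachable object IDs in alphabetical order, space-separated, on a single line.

Answer: F H

Derivation:
Roots: F
Mark F: refs=F null H, marked=F
Mark H: refs=null, marked=F H
Unmarked (collected): A B C D E G I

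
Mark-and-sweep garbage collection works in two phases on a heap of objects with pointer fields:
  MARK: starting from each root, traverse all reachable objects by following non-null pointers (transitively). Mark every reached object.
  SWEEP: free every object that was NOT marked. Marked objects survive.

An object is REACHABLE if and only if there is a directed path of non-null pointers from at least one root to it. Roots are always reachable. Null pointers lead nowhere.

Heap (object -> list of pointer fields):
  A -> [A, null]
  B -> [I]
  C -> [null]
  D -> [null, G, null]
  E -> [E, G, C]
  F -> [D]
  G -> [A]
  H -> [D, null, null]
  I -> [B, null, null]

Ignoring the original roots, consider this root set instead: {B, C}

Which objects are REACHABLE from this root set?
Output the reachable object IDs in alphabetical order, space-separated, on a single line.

Answer: B C I

Derivation:
Roots: B C
Mark B: refs=I, marked=B
Mark C: refs=null, marked=B C
Mark I: refs=B null null, marked=B C I
Unmarked (collected): A D E F G H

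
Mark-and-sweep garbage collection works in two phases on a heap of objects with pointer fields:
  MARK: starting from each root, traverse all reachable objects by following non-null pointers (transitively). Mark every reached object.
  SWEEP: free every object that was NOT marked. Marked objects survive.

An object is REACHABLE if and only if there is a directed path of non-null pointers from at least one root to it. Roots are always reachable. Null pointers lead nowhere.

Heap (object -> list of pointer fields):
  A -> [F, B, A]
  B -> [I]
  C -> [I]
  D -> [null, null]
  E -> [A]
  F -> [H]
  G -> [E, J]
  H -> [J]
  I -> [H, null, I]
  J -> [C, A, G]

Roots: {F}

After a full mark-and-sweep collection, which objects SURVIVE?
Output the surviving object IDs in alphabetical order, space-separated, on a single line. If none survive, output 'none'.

Answer: A B C E F G H I J

Derivation:
Roots: F
Mark F: refs=H, marked=F
Mark H: refs=J, marked=F H
Mark J: refs=C A G, marked=F H J
Mark C: refs=I, marked=C F H J
Mark A: refs=F B A, marked=A C F H J
Mark G: refs=E J, marked=A C F G H J
Mark I: refs=H null I, marked=A C F G H I J
Mark B: refs=I, marked=A B C F G H I J
Mark E: refs=A, marked=A B C E F G H I J
Unmarked (collected): D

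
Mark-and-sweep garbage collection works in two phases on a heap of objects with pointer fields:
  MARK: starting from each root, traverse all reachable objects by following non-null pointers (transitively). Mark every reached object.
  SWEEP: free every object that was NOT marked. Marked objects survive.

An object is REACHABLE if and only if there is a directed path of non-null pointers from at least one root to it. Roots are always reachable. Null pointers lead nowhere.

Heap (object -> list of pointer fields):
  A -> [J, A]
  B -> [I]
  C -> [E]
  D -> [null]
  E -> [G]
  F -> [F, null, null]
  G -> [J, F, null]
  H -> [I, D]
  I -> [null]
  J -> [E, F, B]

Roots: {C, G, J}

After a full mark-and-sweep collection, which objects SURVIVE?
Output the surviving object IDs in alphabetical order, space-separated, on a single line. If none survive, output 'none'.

Answer: B C E F G I J

Derivation:
Roots: C G J
Mark C: refs=E, marked=C
Mark G: refs=J F null, marked=C G
Mark J: refs=E F B, marked=C G J
Mark E: refs=G, marked=C E G J
Mark F: refs=F null null, marked=C E F G J
Mark B: refs=I, marked=B C E F G J
Mark I: refs=null, marked=B C E F G I J
Unmarked (collected): A D H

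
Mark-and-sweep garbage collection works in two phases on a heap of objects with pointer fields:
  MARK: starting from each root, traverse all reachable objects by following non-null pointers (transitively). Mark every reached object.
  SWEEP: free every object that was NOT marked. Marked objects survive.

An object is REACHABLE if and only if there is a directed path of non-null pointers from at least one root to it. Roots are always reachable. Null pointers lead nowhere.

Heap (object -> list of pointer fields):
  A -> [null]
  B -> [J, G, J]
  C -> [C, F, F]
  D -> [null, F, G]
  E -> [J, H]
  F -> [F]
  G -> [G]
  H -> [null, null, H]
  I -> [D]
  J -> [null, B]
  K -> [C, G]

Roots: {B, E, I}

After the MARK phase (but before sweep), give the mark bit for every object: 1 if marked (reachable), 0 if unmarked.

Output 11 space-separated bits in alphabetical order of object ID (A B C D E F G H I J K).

Roots: B E I
Mark B: refs=J G J, marked=B
Mark E: refs=J H, marked=B E
Mark I: refs=D, marked=B E I
Mark J: refs=null B, marked=B E I J
Mark G: refs=G, marked=B E G I J
Mark H: refs=null null H, marked=B E G H I J
Mark D: refs=null F G, marked=B D E G H I J
Mark F: refs=F, marked=B D E F G H I J
Unmarked (collected): A C K

Answer: 0 1 0 1 1 1 1 1 1 1 0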